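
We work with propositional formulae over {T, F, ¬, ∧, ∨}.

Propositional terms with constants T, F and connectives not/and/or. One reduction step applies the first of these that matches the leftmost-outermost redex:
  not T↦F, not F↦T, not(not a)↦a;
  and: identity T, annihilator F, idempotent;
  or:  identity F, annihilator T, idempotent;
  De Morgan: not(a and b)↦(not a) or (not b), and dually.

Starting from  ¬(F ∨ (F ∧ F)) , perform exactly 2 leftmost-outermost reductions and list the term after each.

Answer: after 2 steps: T ∧ ¬(F ∧ F)

Reduction:
  start: ¬(F ∨ (F ∧ F))
  step 1: ¬F ∧ ¬(F ∧ F)
  step 2: T ∧ ¬(F ∧ F)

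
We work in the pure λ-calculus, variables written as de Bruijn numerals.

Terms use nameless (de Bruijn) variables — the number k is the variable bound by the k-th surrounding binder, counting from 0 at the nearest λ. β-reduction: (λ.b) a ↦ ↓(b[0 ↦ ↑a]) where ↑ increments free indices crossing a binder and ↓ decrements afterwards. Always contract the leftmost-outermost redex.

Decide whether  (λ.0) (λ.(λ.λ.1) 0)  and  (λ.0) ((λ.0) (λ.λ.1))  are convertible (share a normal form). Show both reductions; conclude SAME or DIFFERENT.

Term A:
  start: (λ.0) (λ.(λ.λ.1) 0)
  →1  λ.(λ.λ.1) 0
  →2  λ.λ.1

Term B:
  start: (λ.0) ((λ.0) (λ.λ.1))
  →1  (λ.0) (λ.λ.1)
  →2  λ.λ.1

Answer: SAME — A ⇓ λ.λ.1, B ⇓ λ.λ.1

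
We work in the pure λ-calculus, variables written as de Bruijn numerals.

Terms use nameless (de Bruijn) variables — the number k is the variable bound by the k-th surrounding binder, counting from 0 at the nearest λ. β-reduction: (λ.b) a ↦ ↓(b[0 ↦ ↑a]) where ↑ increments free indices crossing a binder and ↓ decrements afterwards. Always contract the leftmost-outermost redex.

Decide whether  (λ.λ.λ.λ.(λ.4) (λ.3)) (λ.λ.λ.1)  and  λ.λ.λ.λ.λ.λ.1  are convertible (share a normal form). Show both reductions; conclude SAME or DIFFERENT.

Answer: SAME — A ⇓ λ.λ.λ.λ.λ.λ.1, B ⇓ λ.λ.λ.λ.λ.λ.1

Derivation:
Term A:
  start: (λ.λ.λ.λ.(λ.4) (λ.3)) (λ.λ.λ.1)
  →1  λ.λ.λ.(λ.λ.λ.λ.1) (λ.3)
  →2  λ.λ.λ.λ.λ.λ.1

Term B:
  start: λ.λ.λ.λ.λ.λ.1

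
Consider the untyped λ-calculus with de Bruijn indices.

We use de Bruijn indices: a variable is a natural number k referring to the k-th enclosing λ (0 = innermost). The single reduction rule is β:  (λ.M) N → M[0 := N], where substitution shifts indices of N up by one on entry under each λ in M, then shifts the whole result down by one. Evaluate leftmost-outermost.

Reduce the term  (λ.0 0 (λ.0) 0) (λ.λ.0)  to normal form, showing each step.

  start: (λ.0 0 (λ.0) 0) (λ.λ.0)
  →1  (λ.λ.0) (λ.λ.0) (λ.0) (λ.λ.0)
  →2  (λ.0) (λ.0) (λ.λ.0)
  →3  (λ.0) (λ.λ.0)
  →4  λ.λ.0

Answer: normal form = λ.λ.0  (in 4 steps)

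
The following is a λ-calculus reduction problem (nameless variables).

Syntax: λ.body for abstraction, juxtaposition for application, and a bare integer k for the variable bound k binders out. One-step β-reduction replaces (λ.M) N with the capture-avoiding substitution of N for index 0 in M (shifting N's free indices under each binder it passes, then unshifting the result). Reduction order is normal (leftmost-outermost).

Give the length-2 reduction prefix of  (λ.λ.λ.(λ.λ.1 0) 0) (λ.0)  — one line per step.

Answer: after 2 steps: λ.λ.λ.1 0

Working:
  start: (λ.λ.λ.(λ.λ.1 0) 0) (λ.0)
  →1  λ.λ.(λ.λ.1 0) 0
  →2  λ.λ.λ.1 0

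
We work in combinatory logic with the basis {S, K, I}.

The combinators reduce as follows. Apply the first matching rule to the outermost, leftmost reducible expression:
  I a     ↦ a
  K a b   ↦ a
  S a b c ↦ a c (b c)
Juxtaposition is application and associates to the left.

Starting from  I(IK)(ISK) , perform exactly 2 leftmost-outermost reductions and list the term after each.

Answer: after 2 steps: K(ISK)

Reduction:
  start: I(IK)(ISK)
  [1] IK(ISK)
  [2] K(ISK)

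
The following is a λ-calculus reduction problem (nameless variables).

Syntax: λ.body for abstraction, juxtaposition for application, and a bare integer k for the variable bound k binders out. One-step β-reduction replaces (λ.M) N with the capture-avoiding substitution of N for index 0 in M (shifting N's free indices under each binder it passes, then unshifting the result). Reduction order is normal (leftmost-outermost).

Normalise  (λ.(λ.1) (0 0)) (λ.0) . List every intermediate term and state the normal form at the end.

  start: (λ.(λ.1) (0 0)) (λ.0)
  →1  (λ.λ.0) ((λ.0) (λ.0))
  →2  λ.0

Answer: normal form = λ.0  (in 2 steps)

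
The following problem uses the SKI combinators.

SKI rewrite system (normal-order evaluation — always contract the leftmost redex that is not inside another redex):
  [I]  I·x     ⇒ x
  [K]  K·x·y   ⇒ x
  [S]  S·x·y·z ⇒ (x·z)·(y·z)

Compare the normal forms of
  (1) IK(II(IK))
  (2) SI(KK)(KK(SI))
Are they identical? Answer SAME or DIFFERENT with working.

Term A:
  start: IK(II(IK))
  →1  K(II(IK))
  →2  K(I(IK))
  →3  K(IK)
  →4  KK

Term B:
  start: SI(KK)(KK(SI))
  →1  I(KK(SI))(KK(KK(SI)))
  →2  KK(SI)(KK(KK(SI)))
  →3  K(KK(KK(SI)))
  →4  KK

Answer: SAME — A ⇓ KK, B ⇓ KK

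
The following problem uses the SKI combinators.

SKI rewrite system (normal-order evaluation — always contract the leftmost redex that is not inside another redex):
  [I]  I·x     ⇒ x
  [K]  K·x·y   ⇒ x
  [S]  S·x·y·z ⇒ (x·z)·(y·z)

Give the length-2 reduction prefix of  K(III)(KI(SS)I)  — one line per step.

Answer: after 2 steps: II

Derivation:
  start: K(III)(KI(SS)I)
  [1] III
  [2] II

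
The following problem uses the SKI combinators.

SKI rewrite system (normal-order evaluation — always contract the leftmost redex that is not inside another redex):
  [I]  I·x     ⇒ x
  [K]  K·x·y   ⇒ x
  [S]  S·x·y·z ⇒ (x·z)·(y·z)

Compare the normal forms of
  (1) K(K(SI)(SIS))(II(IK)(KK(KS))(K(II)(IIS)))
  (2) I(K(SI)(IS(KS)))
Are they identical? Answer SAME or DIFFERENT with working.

Term A:
  start: K(K(SI)(SIS))(II(IK)(KK(KS))(K(II)(IIS)))
  step 1: K(SI)(SIS)
  step 2: SI

Term B:
  start: I(K(SI)(IS(KS)))
  step 1: K(SI)(IS(KS))
  step 2: SI

Answer: SAME — A ⇓ SI, B ⇓ SI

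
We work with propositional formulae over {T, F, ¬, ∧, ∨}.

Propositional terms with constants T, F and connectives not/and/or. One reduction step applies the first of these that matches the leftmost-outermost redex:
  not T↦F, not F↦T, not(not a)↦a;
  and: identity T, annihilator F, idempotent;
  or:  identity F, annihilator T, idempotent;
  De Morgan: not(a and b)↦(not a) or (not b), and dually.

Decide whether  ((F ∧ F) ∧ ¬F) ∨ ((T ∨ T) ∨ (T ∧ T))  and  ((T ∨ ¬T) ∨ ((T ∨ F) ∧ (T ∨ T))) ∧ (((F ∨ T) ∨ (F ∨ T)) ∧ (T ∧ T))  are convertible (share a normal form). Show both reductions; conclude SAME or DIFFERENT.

Answer: SAME — A ⇓ T, B ⇓ T

Derivation:
Term A:
  start: ((F ∧ F) ∧ ¬F) ∨ ((T ∨ T) ∨ (T ∧ T))
  [1] (F ∧ ¬F) ∨ ((T ∨ T) ∨ (T ∧ T))
  [2] F ∨ ((T ∨ T) ∨ (T ∧ T))
  [3] (T ∨ T) ∨ (T ∧ T)
  [4] T ∨ (T ∧ T)
  [5] T

Term B:
  start: ((T ∨ ¬T) ∨ ((T ∨ F) ∧ (T ∨ T))) ∧ (((F ∨ T) ∨ (F ∨ T)) ∧ (T ∧ T))
  [1] (T ∨ ((T ∨ F) ∧ (T ∨ T))) ∧ (((F ∨ T) ∨ (F ∨ T)) ∧ (T ∧ T))
  [2] T ∧ (((F ∨ T) ∨ (F ∨ T)) ∧ (T ∧ T))
  [3] ((F ∨ T) ∨ (F ∨ T)) ∧ (T ∧ T)
  [4] (F ∨ T) ∧ (T ∧ T)
  [5] T ∧ (T ∧ T)
  [6] T ∧ T
  [7] T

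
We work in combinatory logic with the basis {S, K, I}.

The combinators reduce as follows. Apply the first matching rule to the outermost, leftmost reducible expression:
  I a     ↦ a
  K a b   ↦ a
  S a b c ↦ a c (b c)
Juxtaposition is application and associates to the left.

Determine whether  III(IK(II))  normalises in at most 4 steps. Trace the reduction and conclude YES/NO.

  start: III(IK(II))
  [1] II(IK(II))
  [2] I(IK(II))
  [3] IK(II)
  [4] K(II)

Answer: NO — after 4 steps the term is K(II), not yet normal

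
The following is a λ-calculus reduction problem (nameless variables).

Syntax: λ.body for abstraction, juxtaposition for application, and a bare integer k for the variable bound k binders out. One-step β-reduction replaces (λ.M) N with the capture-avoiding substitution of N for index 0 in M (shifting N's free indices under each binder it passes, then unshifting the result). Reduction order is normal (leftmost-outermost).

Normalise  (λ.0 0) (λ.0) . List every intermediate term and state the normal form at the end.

Answer: normal form = λ.0  (in 2 steps)

Working:
  start: (λ.0 0) (λ.0)
  →1  (λ.0) (λ.0)
  →2  λ.0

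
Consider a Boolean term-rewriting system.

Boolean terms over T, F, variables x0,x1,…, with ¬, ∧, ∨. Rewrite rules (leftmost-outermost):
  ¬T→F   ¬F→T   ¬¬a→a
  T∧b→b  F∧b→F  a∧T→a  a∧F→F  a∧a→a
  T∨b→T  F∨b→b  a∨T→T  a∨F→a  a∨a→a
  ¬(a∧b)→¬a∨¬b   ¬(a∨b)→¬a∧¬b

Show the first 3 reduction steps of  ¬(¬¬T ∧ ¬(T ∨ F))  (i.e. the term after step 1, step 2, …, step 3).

Answer: after 3 steps: F ∨ ¬¬(T ∨ F)

Derivation:
  start: ¬(¬¬T ∧ ¬(T ∨ F))
  step 1: ¬¬¬T ∨ ¬¬(T ∨ F)
  step 2: ¬T ∨ ¬¬(T ∨ F)
  step 3: F ∨ ¬¬(T ∨ F)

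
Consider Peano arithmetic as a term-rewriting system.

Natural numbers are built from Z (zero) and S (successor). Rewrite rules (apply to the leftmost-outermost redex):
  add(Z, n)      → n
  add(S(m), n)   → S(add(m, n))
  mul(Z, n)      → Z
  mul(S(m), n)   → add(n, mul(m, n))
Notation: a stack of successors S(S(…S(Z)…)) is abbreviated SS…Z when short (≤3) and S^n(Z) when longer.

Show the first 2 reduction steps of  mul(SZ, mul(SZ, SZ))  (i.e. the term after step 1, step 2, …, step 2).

  start: mul(SZ, mul(SZ, SZ))
  [1] add(mul(SZ, SZ), mul(Z, mul(SZ, SZ)))
  [2] add(add(SZ, mul(Z, SZ)), mul(Z, mul(SZ, SZ)))

Answer: after 2 steps: add(add(SZ, mul(Z, SZ)), mul(Z, mul(SZ, SZ)))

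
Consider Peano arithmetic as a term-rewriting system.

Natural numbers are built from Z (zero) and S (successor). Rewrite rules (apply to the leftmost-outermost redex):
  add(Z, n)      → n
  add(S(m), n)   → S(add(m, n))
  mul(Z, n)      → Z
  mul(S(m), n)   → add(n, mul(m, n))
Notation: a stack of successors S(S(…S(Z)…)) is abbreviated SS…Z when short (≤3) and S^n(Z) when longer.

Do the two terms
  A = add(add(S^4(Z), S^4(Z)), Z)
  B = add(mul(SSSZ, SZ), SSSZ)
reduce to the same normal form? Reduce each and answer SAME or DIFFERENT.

Answer: DIFFERENT — A ⇓ S^8(Z), B ⇓ S^6(Z)

Reduction:
Term A:
  start: add(add(S^4(Z), S^4(Z)), Z)
  [1] add(S(add(SSSZ, S^4(Z))), Z)
  [2] S(add(add(SSSZ, S^4(Z)), Z))
  [3] S(add(S(add(SSZ, S^4(Z))), Z))
  [4] S(S(add(add(SSZ, S^4(Z)), Z)))
  [5] S(S(add(S(add(SZ, S^4(Z))), Z)))
  [6] S(S(S(add(add(SZ, S^4(Z)), Z))))
  [7] S(S(S(add(S(add(Z, S^4(Z))), Z))))
  [8] S(S(S(S(add(add(Z, S^4(Z)), Z)))))
  [9] S(S(S(S(add(S^4(Z), Z)))))
  [10] S(S(S(S(S(add(SSSZ, Z))))))
  [11] S(S(S(S(S(S(add(SSZ, Z)))))))
  [12] S(S(S(S(S(S(S(add(SZ, Z))))))))
  [13] S(S(S(S(S(S(S(S(add(Z, Z)))))))))
  [14] S^8(Z)

Term B:
  start: add(mul(SSSZ, SZ), SSSZ)
  [1] add(add(SZ, mul(SSZ, SZ)), SSSZ)
  [2] add(S(add(Z, mul(SSZ, SZ))), SSSZ)
  [3] S(add(add(Z, mul(SSZ, SZ)), SSSZ))
  [4] S(add(mul(SSZ, SZ), SSSZ))
  [5] S(add(add(SZ, mul(SZ, SZ)), SSSZ))
  [6] S(add(S(add(Z, mul(SZ, SZ))), SSSZ))
  [7] S(S(add(add(Z, mul(SZ, SZ)), SSSZ)))
  [8] S(S(add(mul(SZ, SZ), SSSZ)))
  [9] S(S(add(add(SZ, mul(Z, SZ)), SSSZ)))
  [10] S(S(add(S(add(Z, mul(Z, SZ))), SSSZ)))
  [11] S(S(S(add(add(Z, mul(Z, SZ)), SSSZ))))
  [12] S(S(S(add(mul(Z, SZ), SSSZ))))
  [13] S(S(S(add(Z, SSSZ))))
  [14] S^6(Z)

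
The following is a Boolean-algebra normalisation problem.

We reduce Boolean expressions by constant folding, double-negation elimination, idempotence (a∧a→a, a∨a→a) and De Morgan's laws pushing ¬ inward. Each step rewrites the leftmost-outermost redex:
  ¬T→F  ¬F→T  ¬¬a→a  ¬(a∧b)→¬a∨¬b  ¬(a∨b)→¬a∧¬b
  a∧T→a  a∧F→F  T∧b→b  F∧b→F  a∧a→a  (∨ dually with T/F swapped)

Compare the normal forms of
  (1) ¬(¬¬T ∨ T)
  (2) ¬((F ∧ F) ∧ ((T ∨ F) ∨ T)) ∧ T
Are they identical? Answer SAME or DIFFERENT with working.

Term A:
  start: ¬(¬¬T ∨ T)
  →1  ¬¬¬T ∧ ¬T
  →2  ¬T ∧ ¬T
  →3  ¬T
  →4  F

Term B:
  start: ¬((F ∧ F) ∧ ((T ∨ F) ∨ T)) ∧ T
  →1  ¬((F ∧ F) ∧ ((T ∨ F) ∨ T))
  →2  ¬(F ∧ F) ∨ ¬((T ∨ F) ∨ T)
  →3  (¬F ∨ ¬F) ∨ ¬((T ∨ F) ∨ T)
  →4  ¬F ∨ ¬((T ∨ F) ∨ T)
  →5  T ∨ ¬((T ∨ F) ∨ T)
  →6  T

Answer: DIFFERENT — A ⇓ F, B ⇓ T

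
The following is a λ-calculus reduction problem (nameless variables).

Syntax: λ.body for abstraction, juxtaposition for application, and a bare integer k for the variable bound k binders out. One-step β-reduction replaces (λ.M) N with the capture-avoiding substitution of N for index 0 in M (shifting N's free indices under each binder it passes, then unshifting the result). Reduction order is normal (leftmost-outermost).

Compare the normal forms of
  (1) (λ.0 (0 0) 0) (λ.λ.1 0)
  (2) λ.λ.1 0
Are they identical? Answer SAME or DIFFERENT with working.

Term A:
  start: (λ.0 (0 0) 0) (λ.λ.1 0)
  [1] (λ.λ.1 0) ((λ.λ.1 0) (λ.λ.1 0)) (λ.λ.1 0)
  [2] (λ.(λ.λ.1 0) (λ.λ.1 0) 0) (λ.λ.1 0)
  [3] (λ.λ.1 0) (λ.λ.1 0) (λ.λ.1 0)
  [4] (λ.(λ.λ.1 0) 0) (λ.λ.1 0)
  [5] (λ.λ.1 0) (λ.λ.1 0)
  [6] λ.(λ.λ.1 0) 0
  [7] λ.λ.1 0

Term B:
  start: λ.λ.1 0

Answer: SAME — A ⇓ λ.λ.1 0, B ⇓ λ.λ.1 0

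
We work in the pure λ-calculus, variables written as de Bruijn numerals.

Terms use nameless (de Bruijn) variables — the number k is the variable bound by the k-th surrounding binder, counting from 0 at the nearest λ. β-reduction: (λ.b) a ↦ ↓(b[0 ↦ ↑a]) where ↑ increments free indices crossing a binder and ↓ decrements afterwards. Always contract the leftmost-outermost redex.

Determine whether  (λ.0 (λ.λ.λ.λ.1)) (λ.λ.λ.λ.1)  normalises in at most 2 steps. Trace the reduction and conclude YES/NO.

  start: (λ.0 (λ.λ.λ.λ.1)) (λ.λ.λ.λ.1)
  step 1: (λ.λ.λ.λ.1) (λ.λ.λ.λ.1)
  step 2: λ.λ.λ.1

Answer: YES — reaches normal form λ.λ.λ.1 in 2 ≤ 2 steps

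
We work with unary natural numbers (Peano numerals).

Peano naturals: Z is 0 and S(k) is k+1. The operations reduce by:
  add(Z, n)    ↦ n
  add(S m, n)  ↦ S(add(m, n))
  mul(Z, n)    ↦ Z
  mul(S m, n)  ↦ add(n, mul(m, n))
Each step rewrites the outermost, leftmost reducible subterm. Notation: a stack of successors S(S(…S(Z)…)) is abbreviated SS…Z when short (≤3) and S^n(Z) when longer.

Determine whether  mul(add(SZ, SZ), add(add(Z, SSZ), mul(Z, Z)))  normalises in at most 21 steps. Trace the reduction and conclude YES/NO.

Answer: YES — reaches normal form S^4(Z) in 21 ≤ 21 steps

Working:
  start: mul(add(SZ, SZ), add(add(Z, SSZ), mul(Z, Z)))
  →1  mul(S(add(Z, SZ)), add(add(Z, SSZ), mul(Z, Z)))
  →2  add(add(add(Z, SSZ), mul(Z, Z)), mul(add(Z, SZ), add(add(Z, SSZ), mul(Z, Z))))
  →3  add(add(SSZ, mul(Z, Z)), mul(add(Z, SZ), add(add(Z, SSZ), mul(Z, Z))))
  →4  add(S(add(SZ, mul(Z, Z))), mul(add(Z, SZ), add(add(Z, SSZ), mul(Z, Z))))
  →5  S(add(add(SZ, mul(Z, Z)), mul(add(Z, SZ), add(add(Z, SSZ), mul(Z, Z)))))
  →6  S(add(S(add(Z, mul(Z, Z))), mul(add(Z, SZ), add(add(Z, SSZ), mul(Z, Z)))))
  →7  S(S(add(add(Z, mul(Z, Z)), mul(add(Z, SZ), add(add(Z, SSZ), mul(Z, Z))))))
  →8  S(S(add(mul(Z, Z), mul(add(Z, SZ), add(add(Z, SSZ), mul(Z, Z))))))
  →9  S(S(add(Z, mul(add(Z, SZ), add(add(Z, SSZ), mul(Z, Z))))))
  →10  S(S(mul(add(Z, SZ), add(add(Z, SSZ), mul(Z, Z)))))
  →11  S(S(mul(SZ, add(add(Z, SSZ), mul(Z, Z)))))
  →12  S(S(add(add(add(Z, SSZ), mul(Z, Z)), mul(Z, add(add(Z, SSZ), mul(Z, Z))))))
  →13  S(S(add(add(SSZ, mul(Z, Z)), mul(Z, add(add(Z, SSZ), mul(Z, Z))))))
  →14  S(S(add(S(add(SZ, mul(Z, Z))), mul(Z, add(add(Z, SSZ), mul(Z, Z))))))
  →15  S(S(S(add(add(SZ, mul(Z, Z)), mul(Z, add(add(Z, SSZ), mul(Z, Z)))))))
  →16  S(S(S(add(S(add(Z, mul(Z, Z))), mul(Z, add(add(Z, SSZ), mul(Z, Z)))))))
  →17  S(S(S(S(add(add(Z, mul(Z, Z)), mul(Z, add(add(Z, SSZ), mul(Z, Z))))))))
  →18  S(S(S(S(add(mul(Z, Z), mul(Z, add(add(Z, SSZ), mul(Z, Z))))))))
  →19  S(S(S(S(add(Z, mul(Z, add(add(Z, SSZ), mul(Z, Z))))))))
  →20  S(S(S(S(mul(Z, add(add(Z, SSZ), mul(Z, Z)))))))
  →21  S^4(Z)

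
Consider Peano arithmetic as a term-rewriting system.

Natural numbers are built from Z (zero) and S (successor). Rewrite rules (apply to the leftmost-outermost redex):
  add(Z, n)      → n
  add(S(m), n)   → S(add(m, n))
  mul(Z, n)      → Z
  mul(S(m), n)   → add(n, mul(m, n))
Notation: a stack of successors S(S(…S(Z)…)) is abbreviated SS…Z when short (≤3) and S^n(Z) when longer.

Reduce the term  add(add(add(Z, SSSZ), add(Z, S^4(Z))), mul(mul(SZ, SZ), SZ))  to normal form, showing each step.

  start: add(add(add(Z, SSSZ), add(Z, S^4(Z))), mul(mul(SZ, SZ), SZ))
  →1  add(add(SSSZ, add(Z, S^4(Z))), mul(mul(SZ, SZ), SZ))
  →2  add(S(add(SSZ, add(Z, S^4(Z)))), mul(mul(SZ, SZ), SZ))
  →3  S(add(add(SSZ, add(Z, S^4(Z))), mul(mul(SZ, SZ), SZ)))
  →4  S(add(S(add(SZ, add(Z, S^4(Z)))), mul(mul(SZ, SZ), SZ)))
  →5  S(S(add(add(SZ, add(Z, S^4(Z))), mul(mul(SZ, SZ), SZ))))
  →6  S(S(add(S(add(Z, add(Z, S^4(Z)))), mul(mul(SZ, SZ), SZ))))
  →7  S(S(S(add(add(Z, add(Z, S^4(Z))), mul(mul(SZ, SZ), SZ)))))
  →8  S(S(S(add(add(Z, S^4(Z)), mul(mul(SZ, SZ), SZ)))))
  →9  S(S(S(add(S^4(Z), mul(mul(SZ, SZ), SZ)))))
  →10  S(S(S(S(add(SSSZ, mul(mul(SZ, SZ), SZ))))))
  →11  S(S(S(S(S(add(SSZ, mul(mul(SZ, SZ), SZ)))))))
  →12  S(S(S(S(S(S(add(SZ, mul(mul(SZ, SZ), SZ))))))))
  →13  S(S(S(S(S(S(S(add(Z, mul(mul(SZ, SZ), SZ)))))))))
  →14  S(S(S(S(S(S(S(mul(mul(SZ, SZ), SZ))))))))
  →15  S(S(S(S(S(S(S(mul(add(SZ, mul(Z, SZ)), SZ))))))))
  →16  S(S(S(S(S(S(S(mul(S(add(Z, mul(Z, SZ))), SZ))))))))
  →17  S(S(S(S(S(S(S(add(SZ, mul(add(Z, mul(Z, SZ)), SZ)))))))))
  →18  S(S(S(S(S(S(S(S(add(Z, mul(add(Z, mul(Z, SZ)), SZ))))))))))
  →19  S(S(S(S(S(S(S(S(mul(add(Z, mul(Z, SZ)), SZ)))))))))
  →20  S(S(S(S(S(S(S(S(mul(mul(Z, SZ), SZ)))))))))
  →21  S(S(S(S(S(S(S(S(mul(Z, SZ)))))))))
  →22  S^8(Z)

Answer: normal form = S^8(Z)  (in 22 steps)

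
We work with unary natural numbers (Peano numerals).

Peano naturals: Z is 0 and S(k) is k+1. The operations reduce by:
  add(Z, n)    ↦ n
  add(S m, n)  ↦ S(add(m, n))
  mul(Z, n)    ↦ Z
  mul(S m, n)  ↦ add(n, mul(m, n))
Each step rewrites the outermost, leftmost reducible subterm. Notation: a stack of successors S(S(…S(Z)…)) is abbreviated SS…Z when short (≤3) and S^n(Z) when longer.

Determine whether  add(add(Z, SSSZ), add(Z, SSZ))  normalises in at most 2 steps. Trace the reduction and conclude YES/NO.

  start: add(add(Z, SSSZ), add(Z, SSZ))
  step 1: add(SSSZ, add(Z, SSZ))
  step 2: S(add(SSZ, add(Z, SSZ)))

Answer: NO — after 2 steps the term is S(add(SSZ, add(Z, SSZ))), not yet normal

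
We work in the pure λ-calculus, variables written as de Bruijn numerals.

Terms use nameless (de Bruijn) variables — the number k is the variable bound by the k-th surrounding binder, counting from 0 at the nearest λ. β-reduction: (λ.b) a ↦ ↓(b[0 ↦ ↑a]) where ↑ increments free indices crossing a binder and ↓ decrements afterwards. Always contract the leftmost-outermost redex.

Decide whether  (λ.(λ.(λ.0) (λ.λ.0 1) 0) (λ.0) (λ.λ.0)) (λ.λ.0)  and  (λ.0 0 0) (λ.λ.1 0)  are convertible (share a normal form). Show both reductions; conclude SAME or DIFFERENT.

Term A:
  start: (λ.(λ.(λ.0) (λ.λ.0 1) 0) (λ.0) (λ.λ.0)) (λ.λ.0)
  →1  (λ.(λ.0) (λ.λ.0 1) 0) (λ.0) (λ.λ.0)
  →2  (λ.0) (λ.λ.0 1) (λ.0) (λ.λ.0)
  →3  (λ.λ.0 1) (λ.0) (λ.λ.0)
  →4  (λ.0 (λ.0)) (λ.λ.0)
  →5  (λ.λ.0) (λ.0)
  →6  λ.0

Term B:
  start: (λ.0 0 0) (λ.λ.1 0)
  →1  (λ.λ.1 0) (λ.λ.1 0) (λ.λ.1 0)
  →2  (λ.(λ.λ.1 0) 0) (λ.λ.1 0)
  →3  (λ.λ.1 0) (λ.λ.1 0)
  →4  λ.(λ.λ.1 0) 0
  →5  λ.λ.1 0

Answer: DIFFERENT — A ⇓ λ.0, B ⇓ λ.λ.1 0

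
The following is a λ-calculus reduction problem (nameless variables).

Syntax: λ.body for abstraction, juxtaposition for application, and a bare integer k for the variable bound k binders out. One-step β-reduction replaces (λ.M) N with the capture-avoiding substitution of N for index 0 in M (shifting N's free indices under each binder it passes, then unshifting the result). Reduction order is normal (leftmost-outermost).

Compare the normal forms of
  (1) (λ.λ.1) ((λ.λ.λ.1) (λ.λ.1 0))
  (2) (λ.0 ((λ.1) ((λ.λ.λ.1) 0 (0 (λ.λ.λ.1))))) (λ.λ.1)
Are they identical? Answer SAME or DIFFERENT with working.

Term A:
  start: (λ.λ.1) ((λ.λ.λ.1) (λ.λ.1 0))
  →1  λ.(λ.λ.λ.1) (λ.λ.1 0)
  →2  λ.λ.λ.1

Term B:
  start: (λ.0 ((λ.1) ((λ.λ.λ.1) 0 (0 (λ.λ.λ.1))))) (λ.λ.1)
  →1  (λ.λ.1) ((λ.λ.λ.1) ((λ.λ.λ.1) (λ.λ.1) ((λ.λ.1) (λ.λ.λ.1))))
  →2  λ.(λ.λ.λ.1) ((λ.λ.λ.1) (λ.λ.1) ((λ.λ.1) (λ.λ.λ.1)))
  →3  λ.λ.λ.1

Answer: SAME — A ⇓ λ.λ.λ.1, B ⇓ λ.λ.λ.1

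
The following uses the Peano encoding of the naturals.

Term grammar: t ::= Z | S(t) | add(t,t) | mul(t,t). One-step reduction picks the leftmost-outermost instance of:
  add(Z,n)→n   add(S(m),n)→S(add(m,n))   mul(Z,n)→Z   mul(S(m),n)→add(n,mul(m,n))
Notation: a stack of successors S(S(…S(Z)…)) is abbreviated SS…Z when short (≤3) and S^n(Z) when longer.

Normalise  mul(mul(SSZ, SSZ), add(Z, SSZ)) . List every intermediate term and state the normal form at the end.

Answer: normal form = S^8(Z)  (in 30 steps)

Derivation:
  start: mul(mul(SSZ, SSZ), add(Z, SSZ))
  →1  mul(add(SSZ, mul(SZ, SSZ)), add(Z, SSZ))
  →2  mul(S(add(SZ, mul(SZ, SSZ))), add(Z, SSZ))
  →3  add(add(Z, SSZ), mul(add(SZ, mul(SZ, SSZ)), add(Z, SSZ)))
  →4  add(SSZ, mul(add(SZ, mul(SZ, SSZ)), add(Z, SSZ)))
  →5  S(add(SZ, mul(add(SZ, mul(SZ, SSZ)), add(Z, SSZ))))
  →6  S(S(add(Z, mul(add(SZ, mul(SZ, SSZ)), add(Z, SSZ)))))
  →7  S(S(mul(add(SZ, mul(SZ, SSZ)), add(Z, SSZ))))
  →8  S(S(mul(S(add(Z, mul(SZ, SSZ))), add(Z, SSZ))))
  →9  S(S(add(add(Z, SSZ), mul(add(Z, mul(SZ, SSZ)), add(Z, SSZ)))))
  →10  S(S(add(SSZ, mul(add(Z, mul(SZ, SSZ)), add(Z, SSZ)))))
  →11  S(S(S(add(SZ, mul(add(Z, mul(SZ, SSZ)), add(Z, SSZ))))))
  →12  S(S(S(S(add(Z, mul(add(Z, mul(SZ, SSZ)), add(Z, SSZ)))))))
  →13  S(S(S(S(mul(add(Z, mul(SZ, SSZ)), add(Z, SSZ))))))
  →14  S(S(S(S(mul(mul(SZ, SSZ), add(Z, SSZ))))))
  →15  S(S(S(S(mul(add(SSZ, mul(Z, SSZ)), add(Z, SSZ))))))
  →16  S(S(S(S(mul(S(add(SZ, mul(Z, SSZ))), add(Z, SSZ))))))
  →17  S(S(S(S(add(add(Z, SSZ), mul(add(SZ, mul(Z, SSZ)), add(Z, SSZ)))))))
  →18  S(S(S(S(add(SSZ, mul(add(SZ, mul(Z, SSZ)), add(Z, SSZ)))))))
  →19  S(S(S(S(S(add(SZ, mul(add(SZ, mul(Z, SSZ)), add(Z, SSZ))))))))
  →20  S(S(S(S(S(S(add(Z, mul(add(SZ, mul(Z, SSZ)), add(Z, SSZ)))))))))
  →21  S(S(S(S(S(S(mul(add(SZ, mul(Z, SSZ)), add(Z, SSZ))))))))
  →22  S(S(S(S(S(S(mul(S(add(Z, mul(Z, SSZ))), add(Z, SSZ))))))))
  →23  S(S(S(S(S(S(add(add(Z, SSZ), mul(add(Z, mul(Z, SSZ)), add(Z, SSZ)))))))))
  →24  S(S(S(S(S(S(add(SSZ, mul(add(Z, mul(Z, SSZ)), add(Z, SSZ)))))))))
  →25  S(S(S(S(S(S(S(add(SZ, mul(add(Z, mul(Z, SSZ)), add(Z, SSZ))))))))))
  →26  S(S(S(S(S(S(S(S(add(Z, mul(add(Z, mul(Z, SSZ)), add(Z, SSZ)))))))))))
  →27  S(S(S(S(S(S(S(S(mul(add(Z, mul(Z, SSZ)), add(Z, SSZ))))))))))
  →28  S(S(S(S(S(S(S(S(mul(mul(Z, SSZ), add(Z, SSZ))))))))))
  →29  S(S(S(S(S(S(S(S(mul(Z, add(Z, SSZ))))))))))
  →30  S^8(Z)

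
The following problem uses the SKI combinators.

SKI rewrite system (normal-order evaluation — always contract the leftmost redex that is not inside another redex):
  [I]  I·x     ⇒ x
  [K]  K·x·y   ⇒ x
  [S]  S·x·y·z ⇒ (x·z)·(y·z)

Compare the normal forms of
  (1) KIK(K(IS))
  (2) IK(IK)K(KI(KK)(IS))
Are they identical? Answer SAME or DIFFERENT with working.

Term A:
  start: KIK(K(IS))
  [1] I(K(IS))
  [2] K(IS)
  [3] KS

Term B:
  start: IK(IK)K(KI(KK)(IS))
  [1] K(IK)K(KI(KK)(IS))
  [2] IK(KI(KK)(IS))
  [3] K(KI(KK)(IS))
  [4] K(I(IS))
  [5] K(IS)
  [6] KS

Answer: SAME — A ⇓ KS, B ⇓ KS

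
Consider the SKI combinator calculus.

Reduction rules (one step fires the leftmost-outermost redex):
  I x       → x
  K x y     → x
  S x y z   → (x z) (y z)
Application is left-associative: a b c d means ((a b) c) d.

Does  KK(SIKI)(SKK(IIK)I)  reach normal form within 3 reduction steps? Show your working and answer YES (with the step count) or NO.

Answer: NO — after 3 steps the term is K(IIKI), not yet normal

Working:
  start: KK(SIKI)(SKK(IIK)I)
  →1  K(SKK(IIK)I)
  →2  K(K(IIK)(K(IIK))I)
  →3  K(IIKI)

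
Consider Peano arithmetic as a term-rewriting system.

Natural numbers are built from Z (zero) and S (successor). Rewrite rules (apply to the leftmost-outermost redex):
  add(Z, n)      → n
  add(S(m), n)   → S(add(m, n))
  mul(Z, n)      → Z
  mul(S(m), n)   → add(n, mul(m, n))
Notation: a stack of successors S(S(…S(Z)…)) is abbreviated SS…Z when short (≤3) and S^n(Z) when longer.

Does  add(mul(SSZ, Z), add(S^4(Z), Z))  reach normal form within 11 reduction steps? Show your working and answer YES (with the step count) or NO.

Answer: YES — reaches normal form S^4(Z) in 11 ≤ 11 steps

Working:
  start: add(mul(SSZ, Z), add(S^4(Z), Z))
  step 1: add(add(Z, mul(SZ, Z)), add(S^4(Z), Z))
  step 2: add(mul(SZ, Z), add(S^4(Z), Z))
  step 3: add(add(Z, mul(Z, Z)), add(S^4(Z), Z))
  step 4: add(mul(Z, Z), add(S^4(Z), Z))
  step 5: add(Z, add(S^4(Z), Z))
  step 6: add(S^4(Z), Z)
  step 7: S(add(SSSZ, Z))
  step 8: S(S(add(SSZ, Z)))
  step 9: S(S(S(add(SZ, Z))))
  step 10: S(S(S(S(add(Z, Z)))))
  step 11: S^4(Z)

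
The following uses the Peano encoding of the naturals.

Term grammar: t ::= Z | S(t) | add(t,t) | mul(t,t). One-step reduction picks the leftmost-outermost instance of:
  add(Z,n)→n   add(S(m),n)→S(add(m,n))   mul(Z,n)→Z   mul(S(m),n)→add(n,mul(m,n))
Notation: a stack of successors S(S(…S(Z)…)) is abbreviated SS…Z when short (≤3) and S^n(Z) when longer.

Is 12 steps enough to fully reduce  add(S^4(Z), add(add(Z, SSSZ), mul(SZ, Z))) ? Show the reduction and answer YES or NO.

Answer: NO — after 12 steps the term is S(S(S(S(S(S(S(mul(Z, Z)))))))), not yet normal

Derivation:
  start: add(S^4(Z), add(add(Z, SSSZ), mul(SZ, Z)))
  step 1: S(add(SSSZ, add(add(Z, SSSZ), mul(SZ, Z))))
  step 2: S(S(add(SSZ, add(add(Z, SSSZ), mul(SZ, Z)))))
  step 3: S(S(S(add(SZ, add(add(Z, SSSZ), mul(SZ, Z))))))
  step 4: S(S(S(S(add(Z, add(add(Z, SSSZ), mul(SZ, Z)))))))
  step 5: S(S(S(S(add(add(Z, SSSZ), mul(SZ, Z))))))
  step 6: S(S(S(S(add(SSSZ, mul(SZ, Z))))))
  step 7: S(S(S(S(S(add(SSZ, mul(SZ, Z)))))))
  step 8: S(S(S(S(S(S(add(SZ, mul(SZ, Z))))))))
  step 9: S(S(S(S(S(S(S(add(Z, mul(SZ, Z)))))))))
  step 10: S(S(S(S(S(S(S(mul(SZ, Z))))))))
  step 11: S(S(S(S(S(S(S(add(Z, mul(Z, Z)))))))))
  step 12: S(S(S(S(S(S(S(mul(Z, Z))))))))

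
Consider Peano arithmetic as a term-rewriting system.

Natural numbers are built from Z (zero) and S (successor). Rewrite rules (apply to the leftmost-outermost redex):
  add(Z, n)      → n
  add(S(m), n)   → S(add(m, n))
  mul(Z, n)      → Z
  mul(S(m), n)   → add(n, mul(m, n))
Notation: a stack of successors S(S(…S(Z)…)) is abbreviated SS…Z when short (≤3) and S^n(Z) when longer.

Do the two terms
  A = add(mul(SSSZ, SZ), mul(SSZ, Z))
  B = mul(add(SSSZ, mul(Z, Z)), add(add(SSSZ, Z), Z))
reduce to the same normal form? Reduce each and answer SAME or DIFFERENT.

Term A:
  start: add(mul(SSSZ, SZ), mul(SSZ, Z))
  [1] add(add(SZ, mul(SSZ, SZ)), mul(SSZ, Z))
  [2] add(S(add(Z, mul(SSZ, SZ))), mul(SSZ, Z))
  [3] S(add(add(Z, mul(SSZ, SZ)), mul(SSZ, Z)))
  [4] S(add(mul(SSZ, SZ), mul(SSZ, Z)))
  [5] S(add(add(SZ, mul(SZ, SZ)), mul(SSZ, Z)))
  [6] S(add(S(add(Z, mul(SZ, SZ))), mul(SSZ, Z)))
  [7] S(S(add(add(Z, mul(SZ, SZ)), mul(SSZ, Z))))
  [8] S(S(add(mul(SZ, SZ), mul(SSZ, Z))))
  [9] S(S(add(add(SZ, mul(Z, SZ)), mul(SSZ, Z))))
  [10] S(S(add(S(add(Z, mul(Z, SZ))), mul(SSZ, Z))))
  [11] S(S(S(add(add(Z, mul(Z, SZ)), mul(SSZ, Z)))))
  [12] S(S(S(add(mul(Z, SZ), mul(SSZ, Z)))))
  [13] S(S(S(add(Z, mul(SSZ, Z)))))
  [14] S(S(S(mul(SSZ, Z))))
  [15] S(S(S(add(Z, mul(SZ, Z)))))
  [16] S(S(S(mul(SZ, Z))))
  [17] S(S(S(add(Z, mul(Z, Z)))))
  [18] S(S(S(mul(Z, Z))))
  [19] SSSZ

Term B:
  start: mul(add(SSSZ, mul(Z, Z)), add(add(SSSZ, Z), Z))
  [1] mul(S(add(SSZ, mul(Z, Z))), add(add(SSSZ, Z), Z))
  [2] add(add(add(SSSZ, Z), Z), mul(add(SSZ, mul(Z, Z)), add(add(SSSZ, Z), Z)))
  [3] add(add(S(add(SSZ, Z)), Z), mul(add(SSZ, mul(Z, Z)), add(add(SSSZ, Z), Z)))
  [4] add(S(add(add(SSZ, Z), Z)), mul(add(SSZ, mul(Z, Z)), add(add(SSSZ, Z), Z)))
  [5] S(add(add(add(SSZ, Z), Z), mul(add(SSZ, mul(Z, Z)), add(add(SSSZ, Z), Z))))
  [6] S(add(add(S(add(SZ, Z)), Z), mul(add(SSZ, mul(Z, Z)), add(add(SSSZ, Z), Z))))
  [7] S(add(S(add(add(SZ, Z), Z)), mul(add(SSZ, mul(Z, Z)), add(add(SSSZ, Z), Z))))
  [8] S(S(add(add(add(SZ, Z), Z), mul(add(SSZ, mul(Z, Z)), add(add(SSSZ, Z), Z)))))
  [9] S(S(add(add(S(add(Z, Z)), Z), mul(add(SSZ, mul(Z, Z)), add(add(SSSZ, Z), Z)))))
  [10] S(S(add(S(add(add(Z, Z), Z)), mul(add(SSZ, mul(Z, Z)), add(add(SSSZ, Z), Z)))))
  [11] S(S(S(add(add(add(Z, Z), Z), mul(add(SSZ, mul(Z, Z)), add(add(SSSZ, Z), Z))))))
  [12] S(S(S(add(add(Z, Z), mul(add(SSZ, mul(Z, Z)), add(add(SSSZ, Z), Z))))))
  [13] S(S(S(add(Z, mul(add(SSZ, mul(Z, Z)), add(add(SSSZ, Z), Z))))))
  [14] S(S(S(mul(add(SSZ, mul(Z, Z)), add(add(SSSZ, Z), Z)))))
  [15] S(S(S(mul(S(add(SZ, mul(Z, Z))), add(add(SSSZ, Z), Z)))))
  [16] S(S(S(add(add(add(SSSZ, Z), Z), mul(add(SZ, mul(Z, Z)), add(add(SSSZ, Z), Z))))))
  [17] S(S(S(add(add(S(add(SSZ, Z)), Z), mul(add(SZ, mul(Z, Z)), add(add(SSSZ, Z), Z))))))
  [18] S(S(S(add(S(add(add(SSZ, Z), Z)), mul(add(SZ, mul(Z, Z)), add(add(SSSZ, Z), Z))))))
  [19] S(S(S(S(add(add(add(SSZ, Z), Z), mul(add(SZ, mul(Z, Z)), add(add(SSSZ, Z), Z)))))))
  [20] S(S(S(S(add(add(S(add(SZ, Z)), Z), mul(add(SZ, mul(Z, Z)), add(add(SSSZ, Z), Z)))))))
  [21] S(S(S(S(add(S(add(add(SZ, Z), Z)), mul(add(SZ, mul(Z, Z)), add(add(SSSZ, Z), Z)))))))
  [22] S(S(S(S(S(add(add(add(SZ, Z), Z), mul(add(SZ, mul(Z, Z)), add(add(SSSZ, Z), Z))))))))
  [23] S(S(S(S(S(add(add(S(add(Z, Z)), Z), mul(add(SZ, mul(Z, Z)), add(add(SSSZ, Z), Z))))))))
  [24] S(S(S(S(S(add(S(add(add(Z, Z), Z)), mul(add(SZ, mul(Z, Z)), add(add(SSSZ, Z), Z))))))))
  [25] S(S(S(S(S(S(add(add(add(Z, Z), Z), mul(add(SZ, mul(Z, Z)), add(add(SSSZ, Z), Z)))))))))
  [26] S(S(S(S(S(S(add(add(Z, Z), mul(add(SZ, mul(Z, Z)), add(add(SSSZ, Z), Z)))))))))
  [27] S(S(S(S(S(S(add(Z, mul(add(SZ, mul(Z, Z)), add(add(SSSZ, Z), Z)))))))))
  [28] S(S(S(S(S(S(mul(add(SZ, mul(Z, Z)), add(add(SSSZ, Z), Z))))))))
  [29] S(S(S(S(S(S(mul(S(add(Z, mul(Z, Z))), add(add(SSSZ, Z), Z))))))))
  [30] S(S(S(S(S(S(add(add(add(SSSZ, Z), Z), mul(add(Z, mul(Z, Z)), add(add(SSSZ, Z), Z)))))))))
  [31] S(S(S(S(S(S(add(add(S(add(SSZ, Z)), Z), mul(add(Z, mul(Z, Z)), add(add(SSSZ, Z), Z)))))))))
  [32] S(S(S(S(S(S(add(S(add(add(SSZ, Z), Z)), mul(add(Z, mul(Z, Z)), add(add(SSSZ, Z), Z)))))))))
  [33] S(S(S(S(S(S(S(add(add(add(SSZ, Z), Z), mul(add(Z, mul(Z, Z)), add(add(SSSZ, Z), Z))))))))))
  [34] S(S(S(S(S(S(S(add(add(S(add(SZ, Z)), Z), mul(add(Z, mul(Z, Z)), add(add(SSSZ, Z), Z))))))))))
  [35] S(S(S(S(S(S(S(add(S(add(add(SZ, Z), Z)), mul(add(Z, mul(Z, Z)), add(add(SSSZ, Z), Z))))))))))
  [36] S(S(S(S(S(S(S(S(add(add(add(SZ, Z), Z), mul(add(Z, mul(Z, Z)), add(add(SSSZ, Z), Z)))))))))))
  [37] S(S(S(S(S(S(S(S(add(add(S(add(Z, Z)), Z), mul(add(Z, mul(Z, Z)), add(add(SSSZ, Z), Z)))))))))))
  [38] S(S(S(S(S(S(S(S(add(S(add(add(Z, Z), Z)), mul(add(Z, mul(Z, Z)), add(add(SSSZ, Z), Z)))))))))))
  [39] S(S(S(S(S(S(S(S(S(add(add(add(Z, Z), Z), mul(add(Z, mul(Z, Z)), add(add(SSSZ, Z), Z))))))))))))
  [40] S(S(S(S(S(S(S(S(S(add(add(Z, Z), mul(add(Z, mul(Z, Z)), add(add(SSSZ, Z), Z))))))))))))
  [41] S(S(S(S(S(S(S(S(S(add(Z, mul(add(Z, mul(Z, Z)), add(add(SSSZ, Z), Z))))))))))))
  [42] S(S(S(S(S(S(S(S(S(mul(add(Z, mul(Z, Z)), add(add(SSSZ, Z), Z)))))))))))
  [43] S(S(S(S(S(S(S(S(S(mul(mul(Z, Z), add(add(SSSZ, Z), Z)))))))))))
  [44] S(S(S(S(S(S(S(S(S(mul(Z, add(add(SSSZ, Z), Z)))))))))))
  [45] S^9(Z)

Answer: DIFFERENT — A ⇓ SSSZ, B ⇓ S^9(Z)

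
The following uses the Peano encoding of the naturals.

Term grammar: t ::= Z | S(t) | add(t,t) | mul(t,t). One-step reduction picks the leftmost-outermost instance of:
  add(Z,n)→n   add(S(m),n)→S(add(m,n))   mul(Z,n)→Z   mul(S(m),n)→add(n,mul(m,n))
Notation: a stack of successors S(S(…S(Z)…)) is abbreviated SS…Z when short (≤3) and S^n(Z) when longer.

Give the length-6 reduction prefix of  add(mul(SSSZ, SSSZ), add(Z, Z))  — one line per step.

  start: add(mul(SSSZ, SSSZ), add(Z, Z))
  step 1: add(add(SSSZ, mul(SSZ, SSSZ)), add(Z, Z))
  step 2: add(S(add(SSZ, mul(SSZ, SSSZ))), add(Z, Z))
  step 3: S(add(add(SSZ, mul(SSZ, SSSZ)), add(Z, Z)))
  step 4: S(add(S(add(SZ, mul(SSZ, SSSZ))), add(Z, Z)))
  step 5: S(S(add(add(SZ, mul(SSZ, SSSZ)), add(Z, Z))))
  step 6: S(S(add(S(add(Z, mul(SSZ, SSSZ))), add(Z, Z))))

Answer: after 6 steps: S(S(add(S(add(Z, mul(SSZ, SSSZ))), add(Z, Z))))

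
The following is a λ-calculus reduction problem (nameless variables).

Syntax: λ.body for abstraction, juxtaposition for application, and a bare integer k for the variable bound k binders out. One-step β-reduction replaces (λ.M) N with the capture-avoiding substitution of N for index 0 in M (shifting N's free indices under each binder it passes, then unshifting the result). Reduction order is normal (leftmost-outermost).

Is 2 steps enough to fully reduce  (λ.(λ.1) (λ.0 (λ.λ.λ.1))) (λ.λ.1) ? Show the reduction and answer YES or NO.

Answer: YES — reaches normal form λ.λ.1 in 2 ≤ 2 steps

Working:
  start: (λ.(λ.1) (λ.0 (λ.λ.λ.1))) (λ.λ.1)
  step 1: (λ.λ.λ.1) (λ.0 (λ.λ.λ.1))
  step 2: λ.λ.1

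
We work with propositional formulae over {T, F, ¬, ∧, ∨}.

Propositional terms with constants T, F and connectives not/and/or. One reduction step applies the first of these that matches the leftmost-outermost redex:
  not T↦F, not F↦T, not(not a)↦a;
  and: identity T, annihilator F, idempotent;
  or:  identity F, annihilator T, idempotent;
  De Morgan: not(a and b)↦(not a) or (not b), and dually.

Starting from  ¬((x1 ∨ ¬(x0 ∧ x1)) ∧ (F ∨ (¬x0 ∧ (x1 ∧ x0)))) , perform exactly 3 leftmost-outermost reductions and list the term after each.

Answer: after 3 steps: (¬x1 ∧ (x0 ∧ x1)) ∨ ¬(F ∨ (¬x0 ∧ (x1 ∧ x0)))

Reduction:
  start: ¬((x1 ∨ ¬(x0 ∧ x1)) ∧ (F ∨ (¬x0 ∧ (x1 ∧ x0))))
  →1  ¬(x1 ∨ ¬(x0 ∧ x1)) ∨ ¬(F ∨ (¬x0 ∧ (x1 ∧ x0)))
  →2  (¬x1 ∧ ¬¬(x0 ∧ x1)) ∨ ¬(F ∨ (¬x0 ∧ (x1 ∧ x0)))
  →3  (¬x1 ∧ (x0 ∧ x1)) ∨ ¬(F ∨ (¬x0 ∧ (x1 ∧ x0)))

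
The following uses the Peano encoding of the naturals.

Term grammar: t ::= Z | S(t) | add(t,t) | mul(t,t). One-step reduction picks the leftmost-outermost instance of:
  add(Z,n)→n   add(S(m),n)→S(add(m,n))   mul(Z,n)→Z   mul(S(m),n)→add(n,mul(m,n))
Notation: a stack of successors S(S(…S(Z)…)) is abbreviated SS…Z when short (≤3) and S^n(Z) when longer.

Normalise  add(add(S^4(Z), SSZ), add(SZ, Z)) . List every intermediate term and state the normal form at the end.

Answer: normal form = S^7(Z)  (in 14 steps)

Reduction:
  start: add(add(S^4(Z), SSZ), add(SZ, Z))
  →1  add(S(add(SSSZ, SSZ)), add(SZ, Z))
  →2  S(add(add(SSSZ, SSZ), add(SZ, Z)))
  →3  S(add(S(add(SSZ, SSZ)), add(SZ, Z)))
  →4  S(S(add(add(SSZ, SSZ), add(SZ, Z))))
  →5  S(S(add(S(add(SZ, SSZ)), add(SZ, Z))))
  →6  S(S(S(add(add(SZ, SSZ), add(SZ, Z)))))
  →7  S(S(S(add(S(add(Z, SSZ)), add(SZ, Z)))))
  →8  S(S(S(S(add(add(Z, SSZ), add(SZ, Z))))))
  →9  S(S(S(S(add(SSZ, add(SZ, Z))))))
  →10  S(S(S(S(S(add(SZ, add(SZ, Z)))))))
  →11  S(S(S(S(S(S(add(Z, add(SZ, Z))))))))
  →12  S(S(S(S(S(S(add(SZ, Z)))))))
  →13  S(S(S(S(S(S(S(add(Z, Z))))))))
  →14  S^7(Z)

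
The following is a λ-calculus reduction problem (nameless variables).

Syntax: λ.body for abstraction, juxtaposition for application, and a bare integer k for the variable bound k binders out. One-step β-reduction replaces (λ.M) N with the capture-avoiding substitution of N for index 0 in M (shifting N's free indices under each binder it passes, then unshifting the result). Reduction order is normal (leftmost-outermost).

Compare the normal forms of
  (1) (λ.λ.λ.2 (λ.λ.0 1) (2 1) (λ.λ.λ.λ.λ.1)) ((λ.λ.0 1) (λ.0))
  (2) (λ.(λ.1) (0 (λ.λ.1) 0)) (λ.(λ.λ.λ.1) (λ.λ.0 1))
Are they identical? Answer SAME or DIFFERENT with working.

Answer: DIFFERENT — A ⇓ λ.λ.1 (λ.0) (λ.0) (λ.λ.λ.λ.λ.1), B ⇓ λ.λ.λ.1

Reduction:
Term A:
  start: (λ.λ.λ.2 (λ.λ.0 1) (2 1) (λ.λ.λ.λ.λ.1)) ((λ.λ.0 1) (λ.0))
  [1] λ.λ.(λ.λ.0 1) (λ.0) (λ.λ.0 1) ((λ.λ.0 1) (λ.0) 1) (λ.λ.λ.λ.λ.1)
  [2] λ.λ.(λ.0 (λ.0)) (λ.λ.0 1) ((λ.λ.0 1) (λ.0) 1) (λ.λ.λ.λ.λ.1)
  [3] λ.λ.(λ.λ.0 1) (λ.0) ((λ.λ.0 1) (λ.0) 1) (λ.λ.λ.λ.λ.1)
  [4] λ.λ.(λ.0 (λ.0)) ((λ.λ.0 1) (λ.0) 1) (λ.λ.λ.λ.λ.1)
  [5] λ.λ.(λ.λ.0 1) (λ.0) 1 (λ.0) (λ.λ.λ.λ.λ.1)
  [6] λ.λ.(λ.0 (λ.0)) 1 (λ.0) (λ.λ.λ.λ.λ.1)
  [7] λ.λ.1 (λ.0) (λ.0) (λ.λ.λ.λ.λ.1)

Term B:
  start: (λ.(λ.1) (0 (λ.λ.1) 0)) (λ.(λ.λ.λ.1) (λ.λ.0 1))
  [1] (λ.λ.(λ.λ.λ.1) (λ.λ.0 1)) ((λ.(λ.λ.λ.1) (λ.λ.0 1)) (λ.λ.1) (λ.(λ.λ.λ.1) (λ.λ.0 1)))
  [2] λ.(λ.λ.λ.1) (λ.λ.0 1)
  [3] λ.λ.λ.1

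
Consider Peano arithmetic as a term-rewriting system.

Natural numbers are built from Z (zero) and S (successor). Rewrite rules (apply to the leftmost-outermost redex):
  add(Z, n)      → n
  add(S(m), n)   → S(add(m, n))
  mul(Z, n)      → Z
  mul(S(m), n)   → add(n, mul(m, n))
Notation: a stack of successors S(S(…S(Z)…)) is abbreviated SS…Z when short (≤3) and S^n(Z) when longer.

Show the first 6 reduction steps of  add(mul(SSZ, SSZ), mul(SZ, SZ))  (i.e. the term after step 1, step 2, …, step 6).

Answer: after 6 steps: S(S(add(mul(SZ, SSZ), mul(SZ, SZ))))

Working:
  start: add(mul(SSZ, SSZ), mul(SZ, SZ))
  [1] add(add(SSZ, mul(SZ, SSZ)), mul(SZ, SZ))
  [2] add(S(add(SZ, mul(SZ, SSZ))), mul(SZ, SZ))
  [3] S(add(add(SZ, mul(SZ, SSZ)), mul(SZ, SZ)))
  [4] S(add(S(add(Z, mul(SZ, SSZ))), mul(SZ, SZ)))
  [5] S(S(add(add(Z, mul(SZ, SSZ)), mul(SZ, SZ))))
  [6] S(S(add(mul(SZ, SSZ), mul(SZ, SZ))))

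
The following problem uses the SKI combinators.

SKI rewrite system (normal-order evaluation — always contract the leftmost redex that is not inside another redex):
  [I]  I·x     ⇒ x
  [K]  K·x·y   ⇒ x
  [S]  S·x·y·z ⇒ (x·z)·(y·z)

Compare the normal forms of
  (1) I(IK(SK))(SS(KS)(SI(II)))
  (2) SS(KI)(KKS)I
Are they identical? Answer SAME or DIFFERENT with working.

Term A:
  start: I(IK(SK))(SS(KS)(SI(II)))
  step 1: IK(SK)(SS(KS)(SI(II)))
  step 2: K(SK)(SS(KS)(SI(II)))
  step 3: SK

Term B:
  start: SS(KI)(KKS)I
  step 1: S(KKS)(KI(KKS))I
  step 2: KKSI(KI(KKS)I)
  step 3: KI(KI(KKS)I)
  step 4: I

Answer: DIFFERENT — A ⇓ SK, B ⇓ I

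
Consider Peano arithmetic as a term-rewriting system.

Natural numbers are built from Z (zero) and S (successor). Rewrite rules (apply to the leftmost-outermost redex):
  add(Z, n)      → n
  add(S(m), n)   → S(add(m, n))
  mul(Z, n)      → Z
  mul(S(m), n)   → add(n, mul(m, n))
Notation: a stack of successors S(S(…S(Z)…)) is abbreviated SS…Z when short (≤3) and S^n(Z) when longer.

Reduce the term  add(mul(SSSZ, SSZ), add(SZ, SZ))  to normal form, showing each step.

Answer: normal form = S^8(Z)  (in 22 steps)

Working:
  start: add(mul(SSSZ, SSZ), add(SZ, SZ))
  [1] add(add(SSZ, mul(SSZ, SSZ)), add(SZ, SZ))
  [2] add(S(add(SZ, mul(SSZ, SSZ))), add(SZ, SZ))
  [3] S(add(add(SZ, mul(SSZ, SSZ)), add(SZ, SZ)))
  [4] S(add(S(add(Z, mul(SSZ, SSZ))), add(SZ, SZ)))
  [5] S(S(add(add(Z, mul(SSZ, SSZ)), add(SZ, SZ))))
  [6] S(S(add(mul(SSZ, SSZ), add(SZ, SZ))))
  [7] S(S(add(add(SSZ, mul(SZ, SSZ)), add(SZ, SZ))))
  [8] S(S(add(S(add(SZ, mul(SZ, SSZ))), add(SZ, SZ))))
  [9] S(S(S(add(add(SZ, mul(SZ, SSZ)), add(SZ, SZ)))))
  [10] S(S(S(add(S(add(Z, mul(SZ, SSZ))), add(SZ, SZ)))))
  [11] S(S(S(S(add(add(Z, mul(SZ, SSZ)), add(SZ, SZ))))))
  [12] S(S(S(S(add(mul(SZ, SSZ), add(SZ, SZ))))))
  [13] S(S(S(S(add(add(SSZ, mul(Z, SSZ)), add(SZ, SZ))))))
  [14] S(S(S(S(add(S(add(SZ, mul(Z, SSZ))), add(SZ, SZ))))))
  [15] S(S(S(S(S(add(add(SZ, mul(Z, SSZ)), add(SZ, SZ)))))))
  [16] S(S(S(S(S(add(S(add(Z, mul(Z, SSZ))), add(SZ, SZ)))))))
  [17] S(S(S(S(S(S(add(add(Z, mul(Z, SSZ)), add(SZ, SZ))))))))
  [18] S(S(S(S(S(S(add(mul(Z, SSZ), add(SZ, SZ))))))))
  [19] S(S(S(S(S(S(add(Z, add(SZ, SZ))))))))
  [20] S(S(S(S(S(S(add(SZ, SZ)))))))
  [21] S(S(S(S(S(S(S(add(Z, SZ))))))))
  [22] S^8(Z)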